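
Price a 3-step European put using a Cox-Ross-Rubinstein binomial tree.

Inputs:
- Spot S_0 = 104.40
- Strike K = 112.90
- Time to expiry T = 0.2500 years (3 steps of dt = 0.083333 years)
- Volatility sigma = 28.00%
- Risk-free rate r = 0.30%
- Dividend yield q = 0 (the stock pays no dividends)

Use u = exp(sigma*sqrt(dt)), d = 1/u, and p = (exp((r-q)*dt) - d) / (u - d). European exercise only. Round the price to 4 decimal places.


dt = T/N = 0.083333
u = exp(sigma*sqrt(dt)) = 1.084186; d = 1/u = 0.922351
p = (exp((r-q)*dt) - d) / (u - d) = 0.481349
Discount per step: exp(-r*dt) = 0.999750
Stock lattice S(k, i) with i counting down-moves:
  k=0: S(0,0) = 104.4000
  k=1: S(1,0) = 113.1890; S(1,1) = 96.2935
  k=2: S(2,0) = 122.7178; S(2,1) = 104.4000; S(2,2) = 88.8164
  k=3: S(3,0) = 133.0489; S(3,1) = 113.1890; S(3,2) = 96.2935; S(3,3) = 81.9200
Terminal payoffs V(N, i) = max(K - S_T, 0):
  V(3,0) = 0.000000; V(3,1) = 0.000000; V(3,2) = 16.606517; V(3,3) = 30.980049
Backward induction: V(k, i) = exp(-r*dt) * [p * V(k+1, i) + (1-p) * V(k+1, i+1)].
  V(2,0) = exp(-r*dt) * [p*0.000000 + (1-p)*0.000000] = 0.000000
  V(2,1) = exp(-r*dt) * [p*0.000000 + (1-p)*16.606517] = 8.610839
  V(2,2) = exp(-r*dt) * [p*16.606517 + (1-p)*30.980049] = 24.055353
  V(1,0) = exp(-r*dt) * [p*0.000000 + (1-p)*8.610839] = 4.464906
  V(1,1) = exp(-r*dt) * [p*8.610839 + (1-p)*24.055353] = 16.617001
  V(0,0) = exp(-r*dt) * [p*4.464906 + (1-p)*16.617001] = 10.764914

Answer: Price = V(0,0) = 10.7649


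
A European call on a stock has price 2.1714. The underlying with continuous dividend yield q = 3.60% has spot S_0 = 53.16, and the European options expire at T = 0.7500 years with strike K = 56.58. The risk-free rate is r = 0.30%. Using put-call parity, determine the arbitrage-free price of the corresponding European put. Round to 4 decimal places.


Answer: Put price = 6.8804

Derivation:
Put-call parity: C - P = S_0 * exp(-qT) - K * exp(-rT).
S_0 * exp(-qT) = 53.1600 * 0.97336124 = 51.74388360
K * exp(-rT) = 56.5800 * 0.99775253 = 56.45283811
P = C - S*exp(-qT) + K*exp(-rT)
P = 2.1714 - 51.74388360 + 56.45283811 = 6.8804


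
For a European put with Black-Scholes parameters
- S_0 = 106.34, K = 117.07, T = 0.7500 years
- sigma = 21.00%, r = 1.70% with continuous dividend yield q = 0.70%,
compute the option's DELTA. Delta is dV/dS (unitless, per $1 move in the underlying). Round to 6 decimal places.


d1 = -0.3964089061; d2 = -0.5782742409
phi(d1) = 0.3687971395; exp(-qT) = 0.9947637572; exp(-rT) = 0.9873309369
N(-d1) = 0.6540983015
Delta = -exp(-qT) * N(-d1) = -0.9947637572 * 0.6540983015 = -0.650673

Answer: Delta = -0.650673


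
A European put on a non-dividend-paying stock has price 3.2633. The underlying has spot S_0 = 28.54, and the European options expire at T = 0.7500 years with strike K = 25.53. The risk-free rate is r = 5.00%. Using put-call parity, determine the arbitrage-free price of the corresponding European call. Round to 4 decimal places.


Put-call parity: C - P = S_0 * exp(-qT) - K * exp(-rT).
S_0 * exp(-qT) = 28.5400 * 1.00000000 = 28.54000000
K * exp(-rT) = 25.5300 * 0.96319442 = 24.59035348
C = P + S*exp(-qT) - K*exp(-rT)
C = 3.2633 + 28.54000000 - 24.59035348 = 7.2129

Answer: Call price = 7.2129


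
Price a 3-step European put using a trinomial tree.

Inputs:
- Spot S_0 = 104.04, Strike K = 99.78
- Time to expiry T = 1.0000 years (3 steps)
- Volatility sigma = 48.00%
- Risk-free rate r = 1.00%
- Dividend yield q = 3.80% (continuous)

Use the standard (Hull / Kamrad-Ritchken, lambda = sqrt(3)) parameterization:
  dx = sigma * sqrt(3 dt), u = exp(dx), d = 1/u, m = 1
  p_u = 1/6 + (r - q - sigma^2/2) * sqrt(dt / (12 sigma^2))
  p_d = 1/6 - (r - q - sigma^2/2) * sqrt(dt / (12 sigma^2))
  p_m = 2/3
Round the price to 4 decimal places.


dt = T/N = 0.333333; dx = sigma*sqrt(3*dt) = 0.480000
u = exp(dx) = 1.616074; d = 1/u = 0.618783
p_u = 0.116944, p_m = 0.666667, p_d = 0.216389
Discount per step: exp(-r*dt) = 0.996672
Stock lattice S(k, j) with j the centered position index:
  k=0: S(0,+0) = 104.0400
  k=1: S(1,-1) = 64.3782; S(1,+0) = 104.0400; S(1,+1) = 168.1364
  k=2: S(2,-2) = 39.8362; S(2,-1) = 64.3782; S(2,+0) = 104.0400; S(2,+1) = 168.1364; S(2,+2) = 271.7209
  k=3: S(3,-3) = 24.6500; S(3,-2) = 39.8362; S(3,-1) = 64.3782; S(3,+0) = 104.0400; S(3,+1) = 168.1364; S(3,+2) = 271.7209; S(3,+3) = 439.1212
Terminal payoffs V(N, j) = max(K - S_T, 0):
  V(3,-3) = 75.130036; V(3,-2) = 59.943824; V(3,-1) = 35.401776; V(3,+0) = 0.000000; V(3,+1) = 0.000000; V(3,+2) = 0.000000; V(3,+3) = 0.000000
Backward induction: V(k, j) = exp(-r*dt) * [p_u * V(k+1, j+1) + p_m * V(k+1, j) + p_d * V(k+1, j-1)]
  V(2,-2) = exp(-r*dt) * [p_u*35.401776 + p_m*59.943824 + p_d*75.130036] = 60.159031
  V(2,-1) = exp(-r*dt) * [p_u*0.000000 + p_m*35.401776 + p_d*59.943824] = 36.450657
  V(2,+0) = exp(-r*dt) * [p_u*0.000000 + p_m*0.000000 + p_d*35.401776] = 7.635058
  V(2,+1) = exp(-r*dt) * [p_u*0.000000 + p_m*0.000000 + p_d*0.000000] = 0.000000
  V(2,+2) = exp(-r*dt) * [p_u*0.000000 + p_m*0.000000 + p_d*0.000000] = 0.000000
  V(1,-1) = exp(-r*dt) * [p_u*7.635058 + p_m*36.450657 + p_d*60.159031] = 38.083903
  V(1,+0) = exp(-r*dt) * [p_u*0.000000 + p_m*7.635058 + p_d*36.450657] = 12.934369
  V(1,+1) = exp(-r*dt) * [p_u*0.000000 + p_m*0.000000 + p_d*7.635058] = 1.646644
  V(0,+0) = exp(-r*dt) * [p_u*1.646644 + p_m*12.934369 + p_d*38.083903] = 16.999652

Answer: Price = V(0,0) = 16.9997


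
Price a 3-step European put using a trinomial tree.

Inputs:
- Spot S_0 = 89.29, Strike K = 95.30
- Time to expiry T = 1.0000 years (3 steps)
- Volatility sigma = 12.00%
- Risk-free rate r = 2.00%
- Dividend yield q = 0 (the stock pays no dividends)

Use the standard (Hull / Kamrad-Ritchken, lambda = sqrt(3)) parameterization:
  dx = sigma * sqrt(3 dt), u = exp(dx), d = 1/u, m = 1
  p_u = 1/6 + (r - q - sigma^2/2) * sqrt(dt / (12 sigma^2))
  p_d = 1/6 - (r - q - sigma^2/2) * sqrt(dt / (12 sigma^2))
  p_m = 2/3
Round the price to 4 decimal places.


dt = T/N = 0.333333; dx = sigma*sqrt(3*dt) = 0.120000
u = exp(dx) = 1.127497; d = 1/u = 0.886920
p_u = 0.184444, p_m = 0.666667, p_d = 0.148889
Discount per step: exp(-r*dt) = 0.993356
Stock lattice S(k, j) with j the centered position index:
  k=0: S(0,+0) = 89.2900
  k=1: S(1,-1) = 79.1931; S(1,+0) = 89.2900; S(1,+1) = 100.6742
  k=2: S(2,-2) = 70.2380; S(2,-1) = 79.1931; S(2,+0) = 89.2900; S(2,+1) = 100.6742; S(2,+2) = 113.5098
  k=3: S(3,-3) = 62.2955; S(3,-2) = 70.2380; S(3,-1) = 79.1931; S(3,+0) = 89.2900; S(3,+1) = 100.6742; S(3,+2) = 113.5098; S(3,+3) = 127.9820
Terminal payoffs V(N, j) = max(K - S_T, 0):
  V(3,-3) = 33.004481; V(3,-2) = 25.061998; V(3,-1) = 16.106874; V(3,+0) = 6.010000; V(3,+1) = 0.000000; V(3,+2) = 0.000000; V(3,+3) = 0.000000
Backward induction: V(k, j) = exp(-r*dt) * [p_u * V(k+1, j+1) + p_m * V(k+1, j) + p_d * V(k+1, j-1)]
  V(2,-2) = exp(-r*dt) * [p_u*16.106874 + p_m*25.061998 + p_d*33.004481] = 24.429416
  V(2,-1) = exp(-r*dt) * [p_u*6.010000 + p_m*16.106874 + p_d*25.061998] = 15.474373
  V(2,+0) = exp(-r*dt) * [p_u*0.000000 + p_m*6.010000 + p_d*16.106874] = 6.362245
  V(2,+1) = exp(-r*dt) * [p_u*0.000000 + p_m*0.000000 + p_d*6.010000] = 0.888877
  V(2,+2) = exp(-r*dt) * [p_u*0.000000 + p_m*0.000000 + p_d*0.000000] = 0.000000
  V(1,-1) = exp(-r*dt) * [p_u*6.362245 + p_m*15.474373 + p_d*24.429416] = 15.026487
  V(1,+0) = exp(-r*dt) * [p_u*0.888877 + p_m*6.362245 + p_d*15.474373] = 6.664826
  V(1,+1) = exp(-r*dt) * [p_u*0.000000 + p_m*0.888877 + p_d*6.362245] = 1.529620
  V(0,+0) = exp(-r*dt) * [p_u*1.529620 + p_m*6.664826 + p_d*15.026487] = 6.916361

Answer: Price = V(0,0) = 6.9164


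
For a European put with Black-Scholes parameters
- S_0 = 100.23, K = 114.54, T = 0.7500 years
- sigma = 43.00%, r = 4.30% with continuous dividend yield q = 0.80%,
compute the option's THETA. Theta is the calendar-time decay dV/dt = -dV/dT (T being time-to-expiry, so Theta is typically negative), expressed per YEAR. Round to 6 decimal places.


d1 = -0.1016916888; d2 = -0.4740826125
phi(d1) = 0.3968848332; exp(-qT) = 0.9940179641; exp(-rT) = 0.9682644857
Theta = -S*exp(-qT)*phi(d1)*sigma/(2*sqrt(T)) + r*K*exp(-rT)*N(-d2) - q*S*exp(-qT)*N(-d1)
N(-d1) = 0.5404993004; N(-d2) = 0.6822795014; sqrt(T) = 0.8660254038
Term 1 = -100.2300 * 0.9940179641 * 0.3968848332 * 0.4300 / (2 * 0.8660254038) = -9.8166723204
Term 2 = 0.0430 * 114.5400 * 0.9682644857 * 0.6822795014 = 3.2537333648
Term 3 = -0.0080 * 100.2300 * 0.9940179641 * 0.5404993004 = -0.4308013808
Theta = -9.8166723204 + (3.2537333648) + (-0.4308013808) = -6.993740

Answer: Theta = -6.993740


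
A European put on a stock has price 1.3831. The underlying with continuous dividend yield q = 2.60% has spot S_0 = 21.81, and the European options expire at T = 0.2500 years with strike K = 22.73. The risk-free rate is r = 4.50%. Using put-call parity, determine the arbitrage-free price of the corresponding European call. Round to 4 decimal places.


Put-call parity: C - P = S_0 * exp(-qT) - K * exp(-rT).
S_0 * exp(-qT) = 21.8100 * 0.99352108 = 21.66869474
K * exp(-rT) = 22.7300 * 0.98881304 = 22.47572050
C = P + S*exp(-qT) - K*exp(-rT)
C = 1.3831 + 21.66869474 - 22.47572050 = 0.5761

Answer: Call price = 0.5761


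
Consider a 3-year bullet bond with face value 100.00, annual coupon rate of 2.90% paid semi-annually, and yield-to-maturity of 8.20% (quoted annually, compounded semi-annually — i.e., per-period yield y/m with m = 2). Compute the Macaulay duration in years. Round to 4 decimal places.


Coupon per period c = face * coupon_rate / m = 1.450000
Periods per year m = 2; per-period yield y/m = 0.041000
Number of cashflows N = 6
Cashflows (t years, CF_t, discount factor 1/(1+y/m)^(m*t), PV):
  t = 0.5000: CF_t = 1.450000, DF = 0.960615, PV = 1.392891
  t = 1.0000: CF_t = 1.450000, DF = 0.922781, PV = 1.338032
  t = 1.5000: CF_t = 1.450000, DF = 0.886437, PV = 1.285333
  t = 2.0000: CF_t = 1.450000, DF = 0.851524, PV = 1.234710
  t = 2.5000: CF_t = 1.450000, DF = 0.817987, PV = 1.186081
  t = 3.0000: CF_t = 101.450000, DF = 0.785770, PV = 79.716399
Price P = sum_t PV_t = 86.153448
Macaulay numerator sum_t t * PV_t:
  t * PV_t at t = 0.5000: 0.696446
  t * PV_t at t = 1.0000: 1.338032
  t * PV_t at t = 1.5000: 1.928000
  t * PV_t at t = 2.0000: 2.469421
  t * PV_t at t = 2.5000: 2.965203
  t * PV_t at t = 3.0000: 239.149198
Macaulay duration D = (sum_t t * PV_t) / P = 248.546299 / 86.153448 = 2.884926

Answer: Macaulay duration = 2.8849 years


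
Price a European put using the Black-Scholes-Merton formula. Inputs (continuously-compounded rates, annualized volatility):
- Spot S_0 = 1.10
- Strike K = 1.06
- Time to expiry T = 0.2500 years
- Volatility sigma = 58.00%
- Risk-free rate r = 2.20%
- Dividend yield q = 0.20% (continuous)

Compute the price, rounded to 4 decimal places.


d1 = (ln(S/K) + (r - q + 0.5*sigma^2) * T) / (sigma * sqrt(T)) = 0.28996990
d2 = d1 - sigma * sqrt(T) = -0.00003010
exp(-rT) = 0.99451510; exp(-qT) = 0.99950012
P = K * exp(-rT) * N(-d2) - S_0 * exp(-qT) * N(-d1)
N(-d1) = 0.38591963; N(-d2) = 0.50001201
P = 1.0600 * 0.99451510 * 0.50001201 - 1.1000 * 0.99950012 * 0.38591963 = 0.1028

Answer: Price = 0.1028


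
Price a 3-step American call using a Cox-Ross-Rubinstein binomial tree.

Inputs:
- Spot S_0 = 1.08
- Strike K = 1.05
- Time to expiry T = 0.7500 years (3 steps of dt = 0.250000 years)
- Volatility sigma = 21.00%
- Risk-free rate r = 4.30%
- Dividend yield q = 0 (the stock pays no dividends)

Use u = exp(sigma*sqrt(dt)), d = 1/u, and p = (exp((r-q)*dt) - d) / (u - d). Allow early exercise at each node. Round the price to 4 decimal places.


Answer: Price = V(0,0) = 0.1172

Derivation:
dt = T/N = 0.250000
u = exp(sigma*sqrt(dt)) = 1.110711; d = 1/u = 0.900325
p = (exp((r-q)*dt) - d) / (u - d) = 0.525146
Discount per step: exp(-r*dt) = 0.989308
Stock lattice S(k, i) with i counting down-moves:
  k=0: S(0,0) = 1.0800
  k=1: S(1,0) = 1.1996; S(1,1) = 0.9724
  k=2: S(2,0) = 1.3324; S(2,1) = 1.0800; S(2,2) = 0.8754
  k=3: S(3,0) = 1.4799; S(3,1) = 1.1996; S(3,2) = 0.9724; S(3,3) = 0.7882
Terminal payoffs V(N, i) = max(S_T - K, 0):
  V(3,0) = 0.429880; V(3,1) = 0.149567; V(3,2) = 0.000000; V(3,3) = 0.000000
Backward induction: V(k, i) = exp(-r*dt) * [p * V(k+1, i) + (1-p) * V(k+1, i+1)]; then take max(V_cont, immediate exercise) for American.
  V(2,0) = exp(-r*dt) * [p*0.429880 + (1-p)*0.149567] = 0.293599; exercise = 0.282372; V(2,0) = max -> 0.293599
  V(2,1) = exp(-r*dt) * [p*0.149567 + (1-p)*0.000000] = 0.077705; exercise = 0.030000; V(2,1) = max -> 0.077705
  V(2,2) = exp(-r*dt) * [p*0.000000 + (1-p)*0.000000] = 0.000000; exercise = 0.000000; V(2,2) = max -> 0.000000
  V(1,0) = exp(-r*dt) * [p*0.293599 + (1-p)*0.077705] = 0.189038; exercise = 0.149567; V(1,0) = max -> 0.189038
  V(1,1) = exp(-r*dt) * [p*0.077705 + (1-p)*0.000000] = 0.040370; exercise = 0.000000; V(1,1) = max -> 0.040370
  V(0,0) = exp(-r*dt) * [p*0.189038 + (1-p)*0.040370] = 0.117176; exercise = 0.030000; V(0,0) = max -> 0.117176


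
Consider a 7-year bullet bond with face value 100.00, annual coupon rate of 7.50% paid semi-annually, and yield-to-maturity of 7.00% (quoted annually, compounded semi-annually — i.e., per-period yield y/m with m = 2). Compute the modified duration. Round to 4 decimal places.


Coupon per period c = face * coupon_rate / m = 3.750000
Periods per year m = 2; per-period yield y/m = 0.035000
Number of cashflows N = 14
Cashflows (t years, CF_t, discount factor 1/(1+y/m)^(m*t), PV):
  t = 0.5000: CF_t = 3.750000, DF = 0.966184, PV = 3.623188
  t = 1.0000: CF_t = 3.750000, DF = 0.933511, PV = 3.500665
  t = 1.5000: CF_t = 3.750000, DF = 0.901943, PV = 3.382285
  t = 2.0000: CF_t = 3.750000, DF = 0.871442, PV = 3.267908
  t = 2.5000: CF_t = 3.750000, DF = 0.841973, PV = 3.157399
  t = 3.0000: CF_t = 3.750000, DF = 0.813501, PV = 3.050627
  t = 3.5000: CF_t = 3.750000, DF = 0.785991, PV = 2.947466
  t = 4.0000: CF_t = 3.750000, DF = 0.759412, PV = 2.847793
  t = 4.5000: CF_t = 3.750000, DF = 0.733731, PV = 2.751491
  t = 5.0000: CF_t = 3.750000, DF = 0.708919, PV = 2.658446
  t = 5.5000: CF_t = 3.750000, DF = 0.684946, PV = 2.568546
  t = 6.0000: CF_t = 3.750000, DF = 0.661783, PV = 2.481687
  t = 6.5000: CF_t = 3.750000, DF = 0.639404, PV = 2.397766
  t = 7.0000: CF_t = 103.750000, DF = 0.617782, PV = 64.094861
Price P = sum_t PV_t = 102.730130
First compute Macaulay numerator sum_t t * PV_t:
  t * PV_t at t = 0.5000: 1.811594
  t * PV_t at t = 1.0000: 3.500665
  t * PV_t at t = 1.5000: 5.073428
  t * PV_t at t = 2.0000: 6.535817
  t * PV_t at t = 2.5000: 7.893498
  t * PV_t at t = 3.0000: 9.151882
  t * PV_t at t = 3.5000: 10.316131
  t * PV_t at t = 4.0000: 11.391173
  t * PV_t at t = 4.5000: 12.381710
  t * PV_t at t = 5.0000: 13.292228
  t * PV_t at t = 5.5000: 14.127005
  t * PV_t at t = 6.0000: 14.890124
  t * PV_t at t = 6.5000: 15.585476
  t * PV_t at t = 7.0000: 448.664025
Macaulay duration D = 574.614758 / 102.730130 = 5.593439
Modified duration = D / (1 + y/m) = 5.593439 / (1 + 0.035000) = 5.404289

Answer: Modified duration = 5.4043


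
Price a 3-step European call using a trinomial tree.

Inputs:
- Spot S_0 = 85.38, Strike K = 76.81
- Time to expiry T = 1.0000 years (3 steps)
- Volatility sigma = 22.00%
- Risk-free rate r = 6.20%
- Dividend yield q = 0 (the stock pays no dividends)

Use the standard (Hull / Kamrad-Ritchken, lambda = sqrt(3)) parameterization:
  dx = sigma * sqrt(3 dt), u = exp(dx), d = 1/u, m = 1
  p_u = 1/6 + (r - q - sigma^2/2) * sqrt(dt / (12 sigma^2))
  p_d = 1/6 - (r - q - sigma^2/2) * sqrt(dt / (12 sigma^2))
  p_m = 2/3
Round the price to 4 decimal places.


Answer: Price = V(0,0) = 15.5508

Derivation:
dt = T/N = 0.333333; dx = sigma*sqrt(3*dt) = 0.220000
u = exp(dx) = 1.246077; d = 1/u = 0.802519
p_u = 0.195303, p_m = 0.666667, p_d = 0.138030
Discount per step: exp(-r*dt) = 0.979545
Stock lattice S(k, j) with j the centered position index:
  k=0: S(0,+0) = 85.3800
  k=1: S(1,-1) = 68.5191; S(1,+0) = 85.3800; S(1,+1) = 106.3900
  k=2: S(2,-2) = 54.9878; S(2,-1) = 68.5191; S(2,+0) = 85.3800; S(2,+1) = 106.3900; S(2,+2) = 132.5701
  k=3: S(3,-3) = 44.1288; S(3,-2) = 54.9878; S(3,-1) = 68.5191; S(3,+0) = 85.3800; S(3,+1) = 106.3900; S(3,+2) = 132.5701; S(3,+3) = 165.1926
Terminal payoffs V(N, j) = max(S_T - K, 0):
  V(3,-3) = 0.000000; V(3,-2) = 0.000000; V(3,-1) = 0.000000; V(3,+0) = 8.570000; V(3,+1) = 29.580031; V(3,+2) = 55.760142; V(3,+3) = 88.382570
Backward induction: V(k, j) = exp(-r*dt) * [p_u * V(k+1, j+1) + p_m * V(k+1, j) + p_d * V(k+1, j-1)]
  V(2,-2) = exp(-r*dt) * [p_u*0.000000 + p_m*0.000000 + p_d*0.000000] = 0.000000
  V(2,-1) = exp(-r*dt) * [p_u*8.570000 + p_m*0.000000 + p_d*0.000000] = 1.639511
  V(2,+0) = exp(-r*dt) * [p_u*29.580031 + p_m*8.570000 + p_d*0.000000] = 11.255372
  V(2,+1) = exp(-r*dt) * [p_u*55.760142 + p_m*29.580031 + p_d*8.570000] = 31.142752
  V(2,+2) = exp(-r*dt) * [p_u*88.382570 + p_m*55.760142 + p_d*29.580031] = 57.320797
  V(1,-1) = exp(-r*dt) * [p_u*11.255372 + p_m*1.639511 + p_d*0.000000] = 3.223895
  V(1,+0) = exp(-r*dt) * [p_u*31.142752 + p_m*11.255372 + p_d*1.639511] = 13.529635
  V(1,+1) = exp(-r*dt) * [p_u*57.320797 + p_m*31.142752 + p_d*11.255372] = 32.824902
  V(0,+0) = exp(-r*dt) * [p_u*32.824902 + p_m*13.529635 + p_d*3.223895] = 15.550827


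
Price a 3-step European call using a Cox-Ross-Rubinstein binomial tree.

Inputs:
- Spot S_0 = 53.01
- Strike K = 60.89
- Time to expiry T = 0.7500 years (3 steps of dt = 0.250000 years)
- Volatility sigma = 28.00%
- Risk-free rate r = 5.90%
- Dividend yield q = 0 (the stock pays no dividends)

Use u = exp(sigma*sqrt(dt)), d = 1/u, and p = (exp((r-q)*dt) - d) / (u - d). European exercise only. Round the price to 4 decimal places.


Answer: Price = V(0,0) = 2.6627

Derivation:
dt = T/N = 0.250000
u = exp(sigma*sqrt(dt)) = 1.150274; d = 1/u = 0.869358
p = (exp((r-q)*dt) - d) / (u - d) = 0.517953
Discount per step: exp(-r*dt) = 0.985358
Stock lattice S(k, i) with i counting down-moves:
  k=0: S(0,0) = 53.0100
  k=1: S(1,0) = 60.9760; S(1,1) = 46.0847
  k=2: S(2,0) = 70.1391; S(2,1) = 53.0100; S(2,2) = 40.0641
  k=3: S(3,0) = 80.6792; S(3,1) = 60.9760; S(3,2) = 46.0847; S(3,3) = 34.8301
Terminal payoffs V(N, i) = max(S_T - K, 0):
  V(3,0) = 19.789182; V(3,1) = 0.086014; V(3,2) = 0.000000; V(3,3) = 0.000000
Backward induction: V(k, i) = exp(-r*dt) * [p * V(k+1, i) + (1-p) * V(k+1, i+1)].
  V(2,0) = exp(-r*dt) * [p*19.789182 + (1-p)*0.086014] = 10.140648
  V(2,1) = exp(-r*dt) * [p*0.086014 + (1-p)*0.000000] = 0.043899
  V(2,2) = exp(-r*dt) * [p*0.000000 + (1-p)*0.000000] = 0.000000
  V(1,0) = exp(-r*dt) * [p*10.140648 + (1-p)*0.043899] = 5.196327
  V(1,1) = exp(-r*dt) * [p*0.043899 + (1-p)*0.000000] = 0.022405
  V(0,0) = exp(-r*dt) * [p*5.196327 + (1-p)*0.022405] = 2.662688


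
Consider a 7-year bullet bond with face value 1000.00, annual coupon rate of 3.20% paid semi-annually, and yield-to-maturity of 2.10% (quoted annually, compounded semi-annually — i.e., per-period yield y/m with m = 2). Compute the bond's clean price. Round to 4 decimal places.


Coupon per period c = face * coupon_rate / m = 16.000000
Periods per year m = 2; per-period yield y/m = 0.010500
Number of cashflows N = 14
Cashflows (t years, CF_t, discount factor 1/(1+y/m)^(m*t), PV):
  t = 0.5000: CF_t = 16.000000, DF = 0.989609, PV = 15.833746
  t = 1.0000: CF_t = 16.000000, DF = 0.979326, PV = 15.669219
  t = 1.5000: CF_t = 16.000000, DF = 0.969150, PV = 15.506402
  t = 2.0000: CF_t = 16.000000, DF = 0.959080, PV = 15.345276
  t = 2.5000: CF_t = 16.000000, DF = 0.949114, PV = 15.185825
  t = 3.0000: CF_t = 16.000000, DF = 0.939252, PV = 15.028031
  t = 3.5000: CF_t = 16.000000, DF = 0.929492, PV = 14.871876
  t = 4.0000: CF_t = 16.000000, DF = 0.919834, PV = 14.717344
  t = 4.5000: CF_t = 16.000000, DF = 0.910276, PV = 14.564418
  t = 5.0000: CF_t = 16.000000, DF = 0.900818, PV = 14.413080
  t = 5.5000: CF_t = 16.000000, DF = 0.891457, PV = 14.263315
  t = 6.0000: CF_t = 16.000000, DF = 0.882194, PV = 14.115107
  t = 6.5000: CF_t = 16.000000, DF = 0.873027, PV = 13.968438
  t = 7.0000: CF_t = 1016.000000, DF = 0.863956, PV = 877.779144
Price P = sum_t PV_t = 1071.261221

Answer: Price = 1071.2612


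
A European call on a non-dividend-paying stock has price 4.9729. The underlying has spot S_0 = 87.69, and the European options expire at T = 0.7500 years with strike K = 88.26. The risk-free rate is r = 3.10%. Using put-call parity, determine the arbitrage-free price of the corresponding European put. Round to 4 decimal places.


Put-call parity: C - P = S_0 * exp(-qT) - K * exp(-rT).
S_0 * exp(-qT) = 87.6900 * 1.00000000 = 87.69000000
K * exp(-rT) = 88.2600 * 0.97701820 = 86.23162622
P = C - S*exp(-qT) + K*exp(-rT)
P = 4.9729 - 87.69000000 + 86.23162622 = 3.5145

Answer: Put price = 3.5145


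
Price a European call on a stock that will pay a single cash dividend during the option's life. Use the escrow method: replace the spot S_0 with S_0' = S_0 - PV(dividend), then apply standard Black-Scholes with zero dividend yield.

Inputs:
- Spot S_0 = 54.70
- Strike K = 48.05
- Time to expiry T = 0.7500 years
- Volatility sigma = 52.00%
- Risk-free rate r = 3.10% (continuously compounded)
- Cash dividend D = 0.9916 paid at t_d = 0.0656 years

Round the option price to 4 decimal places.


PV(D) = D * exp(-r * t_d) = 0.9916 * 0.99796847 = 0.98958553
S_0' = S_0 - PV(D) = 54.7000 - 0.98958553 = 53.71041447
d1 = (ln(S_0'/K) + (r + sigma^2/2)*T) / (sigma*sqrt(T)) = 0.52408923
d2 = d1 - sigma*sqrt(T) = 0.07375602
exp(-rT) = 0.97701820
N(d1) = 0.69989176; N(d2) = 0.52939774
C = S_0' * N(d1) - K * exp(-rT) * N(d2) = 53.71041447 * 0.69989176 - 48.0500 * 0.97701820 * 0.52939774 = 12.7385

Answer: Price = 12.7385


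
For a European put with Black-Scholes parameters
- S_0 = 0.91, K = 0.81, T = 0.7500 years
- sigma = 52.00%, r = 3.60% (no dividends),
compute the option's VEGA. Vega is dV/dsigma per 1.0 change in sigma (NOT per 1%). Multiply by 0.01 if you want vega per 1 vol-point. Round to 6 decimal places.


d1 = 0.5436204713; d2 = 0.0932872613
phi(d1) = 0.3441422665; exp(-qT) = 1.0000000000; exp(-rT) = 0.9733612415
Vega = S * exp(-qT) * phi(d1) * sqrt(T) = 0.9100 * 1.0000000000 * 0.3441422665 * 0.8660254038 = 0.271213

Answer: Vega = 0.271213


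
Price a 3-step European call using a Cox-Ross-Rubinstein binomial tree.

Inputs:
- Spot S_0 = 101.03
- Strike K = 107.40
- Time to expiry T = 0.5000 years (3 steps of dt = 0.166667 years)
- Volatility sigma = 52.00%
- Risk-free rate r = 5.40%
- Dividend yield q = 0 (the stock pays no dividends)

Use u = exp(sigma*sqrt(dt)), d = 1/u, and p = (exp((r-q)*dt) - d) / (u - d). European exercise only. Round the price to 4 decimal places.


Answer: Price = V(0,0) = 14.3214

Derivation:
dt = T/N = 0.166667
u = exp(sigma*sqrt(dt)) = 1.236505; d = 1/u = 0.808731
p = (exp((r-q)*dt) - d) / (u - d) = 0.468260
Discount per step: exp(-r*dt) = 0.991040
Stock lattice S(k, i) with i counting down-moves:
  k=0: S(0,0) = 101.0300
  k=1: S(1,0) = 124.9241; S(1,1) = 81.7061
  k=2: S(2,0) = 154.4694; S(2,1) = 101.0300; S(2,2) = 66.0782
  k=3: S(3,0) = 191.0022; S(3,1) = 124.9241; S(3,2) = 81.7061; S(3,3) = 53.4395
Terminal payoffs V(N, i) = max(S_T - K, 0):
  V(3,0) = 83.602179; V(3,1) = 17.524133; V(3,2) = 0.000000; V(3,3) = 0.000000
Backward induction: V(k, i) = exp(-r*dt) * [p * V(k+1, i) + (1-p) * V(k+1, i+1)].
  V(2,0) = exp(-r*dt) * [p*83.602179 + (1-p)*17.524133] = 48.031618
  V(2,1) = exp(-r*dt) * [p*17.524133 + (1-p)*0.000000] = 8.132333
  V(2,2) = exp(-r*dt) * [p*0.000000 + (1-p)*0.000000] = 0.000000
  V(1,0) = exp(-r*dt) * [p*48.031618 + (1-p)*8.132333] = 26.575324
  V(1,1) = exp(-r*dt) * [p*8.132333 + (1-p)*0.000000] = 3.773929
  V(0,0) = exp(-r*dt) * [p*26.575324 + (1-p)*3.773929] = 14.321441


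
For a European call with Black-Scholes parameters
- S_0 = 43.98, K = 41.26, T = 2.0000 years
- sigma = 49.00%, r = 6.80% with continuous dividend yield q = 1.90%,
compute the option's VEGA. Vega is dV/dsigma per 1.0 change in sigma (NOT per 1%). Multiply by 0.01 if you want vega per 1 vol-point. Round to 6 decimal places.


d1 = 0.5800317232; d2 = -0.1129329224
phi(d1) = 0.3371737398; exp(-qT) = 0.9627129409; exp(-rT) = 0.8728426325
Vega = S * exp(-qT) * phi(d1) * sqrt(T) = 43.9800 * 0.9627129409 * 0.3371737398 * 1.4142135624 = 20.189277

Answer: Vega = 20.189277


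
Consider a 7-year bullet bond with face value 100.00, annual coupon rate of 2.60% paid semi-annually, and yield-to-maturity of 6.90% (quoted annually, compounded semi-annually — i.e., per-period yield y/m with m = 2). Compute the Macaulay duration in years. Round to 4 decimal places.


Answer: Macaulay duration = 6.3432 years

Derivation:
Coupon per period c = face * coupon_rate / m = 1.300000
Periods per year m = 2; per-period yield y/m = 0.034500
Number of cashflows N = 14
Cashflows (t years, CF_t, discount factor 1/(1+y/m)^(m*t), PV):
  t = 0.5000: CF_t = 1.300000, DF = 0.966651, PV = 1.256646
  t = 1.0000: CF_t = 1.300000, DF = 0.934413, PV = 1.214737
  t = 1.5000: CF_t = 1.300000, DF = 0.903251, PV = 1.174226
  t = 2.0000: CF_t = 1.300000, DF = 0.873128, PV = 1.135067
  t = 2.5000: CF_t = 1.300000, DF = 0.844010, PV = 1.097213
  t = 3.0000: CF_t = 1.300000, DF = 0.815863, PV = 1.060621
  t = 3.5000: CF_t = 1.300000, DF = 0.788654, PV = 1.025250
  t = 4.0000: CF_t = 1.300000, DF = 0.762353, PV = 0.991059
  t = 4.5000: CF_t = 1.300000, DF = 0.736929, PV = 0.958007
  t = 5.0000: CF_t = 1.300000, DF = 0.712353, PV = 0.926058
  t = 5.5000: CF_t = 1.300000, DF = 0.688596, PV = 0.895175
  t = 6.0000: CF_t = 1.300000, DF = 0.665632, PV = 0.865321
  t = 6.5000: CF_t = 1.300000, DF = 0.643433, PV = 0.836463
  t = 7.0000: CF_t = 101.300000, DF = 0.621975, PV = 63.006088
Price P = sum_t PV_t = 76.441933
Macaulay numerator sum_t t * PV_t:
  t * PV_t at t = 0.5000: 0.628323
  t * PV_t at t = 1.0000: 1.214737
  t * PV_t at t = 1.5000: 1.761340
  t * PV_t at t = 2.0000: 2.270133
  t * PV_t at t = 2.5000: 2.743032
  t * PV_t at t = 3.0000: 3.181864
  t * PV_t at t = 3.5000: 3.588376
  t * PV_t at t = 4.0000: 3.964235
  t * PV_t at t = 4.5000: 4.311034
  t * PV_t at t = 5.0000: 4.630292
  t * PV_t at t = 5.5000: 4.923462
  t * PV_t at t = 6.0000: 5.191928
  t * PV_t at t = 6.5000: 5.437012
  t * PV_t at t = 7.0000: 441.042616
Macaulay duration D = (sum_t t * PV_t) / P = 484.888384 / 76.441933 = 6.343225


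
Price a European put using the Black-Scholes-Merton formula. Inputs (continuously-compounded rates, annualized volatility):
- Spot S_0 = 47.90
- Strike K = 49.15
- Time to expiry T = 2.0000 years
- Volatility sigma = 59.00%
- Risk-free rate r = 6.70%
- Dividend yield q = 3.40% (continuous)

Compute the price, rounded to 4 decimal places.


d1 = (ln(S/K) + (r - q + 0.5*sigma^2) * T) / (sigma * sqrt(T)) = 0.46541847
d2 = d1 - sigma * sqrt(T) = -0.36896753
exp(-rT) = 0.87459006; exp(-qT) = 0.93426047
P = K * exp(-rT) * N(-d2) - S_0 * exp(-qT) * N(-d1)
N(-d1) = 0.32081590; N(-d2) = 0.64392404
P = 49.1500 * 0.87459006 * 0.64392404 - 47.9000 * 0.93426047 * 0.32081590 = 13.3229

Answer: Price = 13.3229


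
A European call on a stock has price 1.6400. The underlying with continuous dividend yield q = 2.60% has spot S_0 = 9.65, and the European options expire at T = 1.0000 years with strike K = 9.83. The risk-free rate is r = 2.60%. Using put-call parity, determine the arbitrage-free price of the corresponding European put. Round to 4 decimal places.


Put-call parity: C - P = S_0 * exp(-qT) - K * exp(-rT).
S_0 * exp(-qT) = 9.6500 * 0.97433509 = 9.40233361
K * exp(-rT) = 9.8300 * 0.97433509 = 9.57771393
P = C - S*exp(-qT) + K*exp(-rT)
P = 1.6400 - 9.40233361 + 9.57771393 = 1.8154

Answer: Put price = 1.8154


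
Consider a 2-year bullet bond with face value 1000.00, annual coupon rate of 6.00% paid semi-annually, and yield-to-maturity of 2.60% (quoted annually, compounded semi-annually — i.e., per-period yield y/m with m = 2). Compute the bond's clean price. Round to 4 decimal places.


Coupon per period c = face * coupon_rate / m = 30.000000
Periods per year m = 2; per-period yield y/m = 0.013000
Number of cashflows N = 4
Cashflows (t years, CF_t, discount factor 1/(1+y/m)^(m*t), PV):
  t = 0.5000: CF_t = 30.000000, DF = 0.987167, PV = 29.615005
  t = 1.0000: CF_t = 30.000000, DF = 0.974498, PV = 29.234951
  t = 1.5000: CF_t = 30.000000, DF = 0.961992, PV = 28.859774
  t = 2.0000: CF_t = 1030.000000, DF = 0.949647, PV = 978.136450
Price P = sum_t PV_t = 1065.846179

Answer: Price = 1065.8462


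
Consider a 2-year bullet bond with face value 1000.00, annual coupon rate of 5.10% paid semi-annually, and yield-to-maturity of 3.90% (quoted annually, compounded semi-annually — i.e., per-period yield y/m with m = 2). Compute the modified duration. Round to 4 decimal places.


Answer: Modified duration = 1.8907

Derivation:
Coupon per period c = face * coupon_rate / m = 25.500000
Periods per year m = 2; per-period yield y/m = 0.019500
Number of cashflows N = 4
Cashflows (t years, CF_t, discount factor 1/(1+y/m)^(m*t), PV):
  t = 0.5000: CF_t = 25.500000, DF = 0.980873, PV = 25.012261
  t = 1.0000: CF_t = 25.500000, DF = 0.962112, PV = 24.533851
  t = 1.5000: CF_t = 25.500000, DF = 0.943709, PV = 24.064591
  t = 2.0000: CF_t = 1025.500000, DF = 0.925659, PV = 949.263417
Price P = sum_t PV_t = 1022.874120
First compute Macaulay numerator sum_t t * PV_t:
  t * PV_t at t = 0.5000: 12.506130
  t * PV_t at t = 1.0000: 24.533851
  t * PV_t at t = 1.5000: 36.096887
  t * PV_t at t = 2.0000: 1898.526834
Macaulay duration D = 1971.663702 / 1022.874120 = 1.927572
Modified duration = D / (1 + y/m) = 1.927572 / (1 + 0.019500) = 1.890703


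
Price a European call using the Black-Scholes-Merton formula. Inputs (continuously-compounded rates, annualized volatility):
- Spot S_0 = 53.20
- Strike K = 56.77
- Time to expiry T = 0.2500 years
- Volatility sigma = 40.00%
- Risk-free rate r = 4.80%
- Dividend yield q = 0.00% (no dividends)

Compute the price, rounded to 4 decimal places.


Answer: Price = 3.0576

Derivation:
d1 = (ln(S/K) + (r - q + 0.5*sigma^2) * T) / (sigma * sqrt(T)) = -0.16474810
d2 = d1 - sigma * sqrt(T) = -0.36474810
exp(-rT) = 0.98807171; exp(-qT) = 1.00000000
C = S_0 * exp(-qT) * N(d1) - K * exp(-rT) * N(d2)
N(d1) = 0.43457113; N(d2) = 0.35764972
C = 53.2000 * 1.00000000 * 0.43457113 - 56.7700 * 0.98807171 * 0.35764972 = 3.0576


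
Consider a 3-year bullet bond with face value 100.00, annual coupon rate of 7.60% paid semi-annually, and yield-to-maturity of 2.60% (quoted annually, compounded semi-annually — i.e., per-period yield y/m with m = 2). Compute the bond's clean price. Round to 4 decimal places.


Answer: Price = 114.3405

Derivation:
Coupon per period c = face * coupon_rate / m = 3.800000
Periods per year m = 2; per-period yield y/m = 0.013000
Number of cashflows N = 6
Cashflows (t years, CF_t, discount factor 1/(1+y/m)^(m*t), PV):
  t = 0.5000: CF_t = 3.800000, DF = 0.987167, PV = 3.751234
  t = 1.0000: CF_t = 3.800000, DF = 0.974498, PV = 3.703094
  t = 1.5000: CF_t = 3.800000, DF = 0.961992, PV = 3.655571
  t = 2.0000: CF_t = 3.800000, DF = 0.949647, PV = 3.608659
  t = 2.5000: CF_t = 3.800000, DF = 0.937460, PV = 3.562348
  t = 3.0000: CF_t = 103.800000, DF = 0.925429, PV = 96.059580
Price P = sum_t PV_t = 114.340486


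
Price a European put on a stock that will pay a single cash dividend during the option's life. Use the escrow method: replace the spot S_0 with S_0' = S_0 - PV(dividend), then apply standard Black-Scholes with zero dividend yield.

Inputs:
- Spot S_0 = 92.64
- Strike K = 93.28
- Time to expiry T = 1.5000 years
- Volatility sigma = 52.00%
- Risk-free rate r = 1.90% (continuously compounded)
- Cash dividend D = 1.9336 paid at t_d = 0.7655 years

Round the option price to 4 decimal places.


Answer: Price = 22.6224

Derivation:
PV(D) = D * exp(-r * t_d) = 1.9336 * 0.98556076 = 1.90568029
S_0' = S_0 - PV(D) = 92.6400 - 1.90568029 = 90.73431971
d1 = (ln(S_0'/K) + (r + sigma^2/2)*T) / (sigma*sqrt(T)) = 0.31973684
d2 = d1 - sigma*sqrt(T) = -0.31713049
exp(-rT) = 0.97190229
N(-d1) = 0.37458391; N(-d2) = 0.62442771
P = K * exp(-rT) * N(-d2) - S_0' * N(-d1) = 93.2800 * 0.97190229 * 0.62442771 - 90.73431971 * 0.37458391 = 22.6224


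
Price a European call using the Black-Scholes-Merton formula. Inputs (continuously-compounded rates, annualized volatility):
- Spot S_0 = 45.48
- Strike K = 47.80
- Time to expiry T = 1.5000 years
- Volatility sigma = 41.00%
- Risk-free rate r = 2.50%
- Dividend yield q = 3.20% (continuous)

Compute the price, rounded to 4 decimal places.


d1 = (ln(S/K) + (r - q + 0.5*sigma^2) * T) / (sigma * sqrt(T)) = 0.13108161
d2 = d1 - sigma * sqrt(T) = -0.37106378
exp(-rT) = 0.96319442; exp(-qT) = 0.95313379
C = S_0 * exp(-qT) * N(d1) - K * exp(-rT) * N(d2)
N(d1) = 0.55214463; N(d2) = 0.35529501
C = 45.4800 * 0.95313379 * 0.55214463 - 47.8000 * 0.96319442 * 0.35529501 = 7.5766

Answer: Price = 7.5766


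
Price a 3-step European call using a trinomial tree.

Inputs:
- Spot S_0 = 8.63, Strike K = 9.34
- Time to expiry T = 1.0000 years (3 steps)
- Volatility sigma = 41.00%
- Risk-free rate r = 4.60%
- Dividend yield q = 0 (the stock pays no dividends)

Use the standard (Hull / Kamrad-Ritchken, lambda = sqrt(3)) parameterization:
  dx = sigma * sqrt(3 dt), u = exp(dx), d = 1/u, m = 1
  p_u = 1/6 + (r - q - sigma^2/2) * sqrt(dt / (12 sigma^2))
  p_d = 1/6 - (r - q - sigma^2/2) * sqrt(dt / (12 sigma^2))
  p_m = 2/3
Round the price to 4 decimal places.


dt = T/N = 0.333333; dx = sigma*sqrt(3*dt) = 0.410000
u = exp(dx) = 1.506818; d = 1/u = 0.663650
p_u = 0.151199, p_m = 0.666667, p_d = 0.182134
Discount per step: exp(-r*dt) = 0.984784
Stock lattice S(k, j) with j the centered position index:
  k=0: S(0,+0) = 8.6300
  k=1: S(1,-1) = 5.7273; S(1,+0) = 8.6300; S(1,+1) = 13.0038
  k=2: S(2,-2) = 3.8009; S(2,-1) = 5.7273; S(2,+0) = 8.6300; S(2,+1) = 13.0038; S(2,+2) = 19.5944
  k=3: S(3,-3) = 2.5225; S(3,-2) = 3.8009; S(3,-1) = 5.7273; S(3,+0) = 8.6300; S(3,+1) = 13.0038; S(3,+2) = 19.5944; S(3,+3) = 29.5252
Terminal payoffs V(N, j) = max(S_T - K, 0):
  V(3,-3) = 0.000000; V(3,-2) = 0.000000; V(3,-1) = 0.000000; V(3,+0) = 0.000000; V(3,+1) = 3.663837; V(3,+2) = 10.254414; V(3,+3) = 20.185211
Backward induction: V(k, j) = exp(-r*dt) * [p_u * V(k+1, j+1) + p_m * V(k+1, j) + p_d * V(k+1, j-1)]
  V(2,-2) = exp(-r*dt) * [p_u*0.000000 + p_m*0.000000 + p_d*0.000000] = 0.000000
  V(2,-1) = exp(-r*dt) * [p_u*0.000000 + p_m*0.000000 + p_d*0.000000] = 0.000000
  V(2,+0) = exp(-r*dt) * [p_u*3.663837 + p_m*0.000000 + p_d*0.000000] = 0.545540
  V(2,+1) = exp(-r*dt) * [p_u*10.254414 + p_m*3.663837 + p_d*0.000000] = 3.932258
  V(2,+2) = exp(-r*dt) * [p_u*20.185211 + p_m*10.254414 + p_d*3.663837] = 10.394956
  V(1,-1) = exp(-r*dt) * [p_u*0.545540 + p_m*0.000000 + p_d*0.000000] = 0.081230
  V(1,+0) = exp(-r*dt) * [p_u*3.932258 + p_m*0.545540 + p_d*0.000000] = 0.943666
  V(1,+1) = exp(-r*dt) * [p_u*10.394956 + p_m*3.932258 + p_d*0.545540] = 4.227258
  V(0,+0) = exp(-r*dt) * [p_u*4.227258 + p_m*0.943666 + p_d*0.081230] = 1.263540

Answer: Price = V(0,0) = 1.2635


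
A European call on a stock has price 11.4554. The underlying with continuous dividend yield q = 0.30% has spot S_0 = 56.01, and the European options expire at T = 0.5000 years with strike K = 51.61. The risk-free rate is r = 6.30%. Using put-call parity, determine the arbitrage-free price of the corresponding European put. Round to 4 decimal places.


Put-call parity: C - P = S_0 * exp(-qT) - K * exp(-rT).
S_0 * exp(-qT) = 56.0100 * 0.99850112 = 55.92604798
K * exp(-rT) = 51.6100 * 0.96899096 = 50.00962326
P = C - S*exp(-qT) + K*exp(-rT)
P = 11.4554 - 55.92604798 + 50.00962326 = 5.5390

Answer: Put price = 5.5390


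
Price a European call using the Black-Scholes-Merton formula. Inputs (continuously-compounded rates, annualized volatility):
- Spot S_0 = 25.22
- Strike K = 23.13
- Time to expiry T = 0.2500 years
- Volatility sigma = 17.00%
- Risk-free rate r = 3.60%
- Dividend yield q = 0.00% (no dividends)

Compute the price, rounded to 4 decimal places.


d1 = (ln(S/K) + (r - q + 0.5*sigma^2) * T) / (sigma * sqrt(T)) = 1.16611005
d2 = d1 - sigma * sqrt(T) = 1.08111005
exp(-rT) = 0.99104038; exp(-qT) = 1.00000000
C = S_0 * exp(-qT) * N(d1) - K * exp(-rT) * N(d2)
N(d1) = 0.87821502; N(d2) = 0.86017592
C = 25.2200 * 1.00000000 * 0.87821502 - 23.1300 * 0.99104038 * 0.86017592 = 2.4310

Answer: Price = 2.4310


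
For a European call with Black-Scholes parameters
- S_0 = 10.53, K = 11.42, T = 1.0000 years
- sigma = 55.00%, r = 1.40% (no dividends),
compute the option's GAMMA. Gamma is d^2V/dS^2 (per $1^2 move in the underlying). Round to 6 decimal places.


Answer: Gamma = 0.068083

Derivation:
d1 = 0.1529311308; d2 = -0.3970688692
phi(d1) = 0.3943042346; exp(-qT) = 1.0000000000; exp(-rT) = 0.9860975443
Gamma = exp(-qT) * phi(d1) / (S * sigma * sqrt(T)) = 1.0000000000 * 0.3943042346 / (10.5300 * 0.5500 * 1.0000000000) = 0.068083


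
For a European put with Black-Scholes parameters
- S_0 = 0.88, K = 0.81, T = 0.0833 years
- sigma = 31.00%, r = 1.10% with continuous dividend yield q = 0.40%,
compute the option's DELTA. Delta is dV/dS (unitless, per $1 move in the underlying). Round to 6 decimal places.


Answer: Delta = -0.164065

Derivation:
d1 = 0.9776680878; d2 = 0.8881966957
phi(d1) = 0.2473734902; exp(-qT) = 0.9996668555; exp(-rT) = 0.9990841197
N(-d1) = 0.1641192550
Delta = -exp(-qT) * N(-d1) = -0.9996668555 * 0.1641192550 = -0.164065


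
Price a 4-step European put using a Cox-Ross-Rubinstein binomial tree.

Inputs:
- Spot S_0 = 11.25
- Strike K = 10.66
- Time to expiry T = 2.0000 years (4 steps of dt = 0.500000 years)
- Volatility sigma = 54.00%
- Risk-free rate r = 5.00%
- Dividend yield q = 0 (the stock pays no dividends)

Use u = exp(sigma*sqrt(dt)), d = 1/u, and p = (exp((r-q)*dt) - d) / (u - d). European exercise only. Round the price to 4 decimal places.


Answer: Price = V(0,0) = 2.2659

Derivation:
dt = T/N = 0.500000
u = exp(sigma*sqrt(dt)) = 1.464974; d = 1/u = 0.682606
p = (exp((r-q)*dt) - d) / (u - d) = 0.438041
Discount per step: exp(-r*dt) = 0.975310
Stock lattice S(k, i) with i counting down-moves:
  k=0: S(0,0) = 11.2500
  k=1: S(1,0) = 16.4810; S(1,1) = 7.6793
  k=2: S(2,0) = 24.1442; S(2,1) = 11.2500; S(2,2) = 5.2419
  k=3: S(3,0) = 35.3706; S(3,1) = 16.4810; S(3,2) = 7.6793; S(3,3) = 3.5782
  k=4: S(4,0) = 51.8170; S(4,1) = 24.1442; S(4,2) = 11.2500; S(4,3) = 5.2419; S(4,4) = 2.4425
Terminal payoffs V(N, i) = max(K - S_T, 0):
  V(4,0) = 0.000000; V(4,1) = 0.000000; V(4,2) = 0.000000; V(4,3) = 5.418054; V(4,4) = 8.217511
Backward induction: V(k, i) = exp(-r*dt) * [p * V(k+1, i) + (1-p) * V(k+1, i+1)].
  V(3,0) = exp(-r*dt) * [p*0.000000 + (1-p)*0.000000] = 0.000000
  V(3,1) = exp(-r*dt) * [p*0.000000 + (1-p)*0.000000] = 0.000000
  V(3,2) = exp(-r*dt) * [p*0.000000 + (1-p)*5.418054] = 2.969551
  V(3,3) = exp(-r*dt) * [p*5.418054 + (1-p)*8.217511] = 6.818621
  V(2,0) = exp(-r*dt) * [p*0.000000 + (1-p)*0.000000] = 0.000000
  V(2,1) = exp(-r*dt) * [p*0.000000 + (1-p)*2.969551] = 1.627564
  V(2,2) = exp(-r*dt) * [p*2.969551 + (1-p)*6.818621] = 5.005847
  V(1,0) = exp(-r*dt) * [p*0.000000 + (1-p)*1.627564] = 0.892043
  V(1,1) = exp(-r*dt) * [p*1.627564 + (1-p)*5.005847] = 3.438964
  V(0,0) = exp(-r*dt) * [p*0.892043 + (1-p)*3.438964] = 2.265946


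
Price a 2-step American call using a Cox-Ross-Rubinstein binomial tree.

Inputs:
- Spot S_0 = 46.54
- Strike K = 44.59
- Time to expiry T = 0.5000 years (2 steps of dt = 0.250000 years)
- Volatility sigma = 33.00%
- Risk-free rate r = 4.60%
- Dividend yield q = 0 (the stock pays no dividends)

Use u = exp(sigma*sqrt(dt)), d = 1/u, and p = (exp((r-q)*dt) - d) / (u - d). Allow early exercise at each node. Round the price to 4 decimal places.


dt = T/N = 0.250000
u = exp(sigma*sqrt(dt)) = 1.179393; d = 1/u = 0.847894
p = (exp((r-q)*dt) - d) / (u - d) = 0.493734
Discount per step: exp(-r*dt) = 0.988566
Stock lattice S(k, i) with i counting down-moves:
  k=0: S(0,0) = 46.5400
  k=1: S(1,0) = 54.8890; S(1,1) = 39.4610
  k=2: S(2,0) = 64.7357; S(2,1) = 46.5400; S(2,2) = 33.4587
Terminal payoffs V(N, i) = max(S_T - K, 0):
  V(2,0) = 20.145657; V(2,1) = 1.950000; V(2,2) = 0.000000
Backward induction: V(k, i) = exp(-r*dt) * [p * V(k+1, i) + (1-p) * V(k+1, i+1)]; then take max(V_cont, immediate exercise) for American.
  V(1,0) = exp(-r*dt) * [p*20.145657 + (1-p)*1.950000] = 10.808804; exercise = 10.298956; V(1,0) = max -> 10.808804
  V(1,1) = exp(-r*dt) * [p*1.950000 + (1-p)*0.000000] = 0.951774; exercise = 0.000000; V(1,1) = max -> 0.951774
  V(0,0) = exp(-r*dt) * [p*10.808804 + (1-p)*0.951774] = 5.751999; exercise = 1.950000; V(0,0) = max -> 5.751999

Answer: Price = V(0,0) = 5.7520
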